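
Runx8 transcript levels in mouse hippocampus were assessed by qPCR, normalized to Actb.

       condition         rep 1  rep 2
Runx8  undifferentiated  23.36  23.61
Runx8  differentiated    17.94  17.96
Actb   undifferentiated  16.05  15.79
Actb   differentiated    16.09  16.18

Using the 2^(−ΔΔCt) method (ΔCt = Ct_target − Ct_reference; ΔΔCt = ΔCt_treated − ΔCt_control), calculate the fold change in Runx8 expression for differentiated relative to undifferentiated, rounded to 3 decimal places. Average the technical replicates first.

53.817

Mean Ct: Runx8 undifferentiated 23.485; Runx8 differentiated 17.950; Actb undifferentiated 15.920; Actb differentiated 16.135
ΔCt(undifferentiated) = 23.485 − 15.920 = 7.565
ΔCt(differentiated) = 17.950 − 16.135 = 1.815
ΔΔCt = 1.815 − 7.565 = -5.750
Fold change = 2^(−(-5.750)) = 2^5.750 = 53.8174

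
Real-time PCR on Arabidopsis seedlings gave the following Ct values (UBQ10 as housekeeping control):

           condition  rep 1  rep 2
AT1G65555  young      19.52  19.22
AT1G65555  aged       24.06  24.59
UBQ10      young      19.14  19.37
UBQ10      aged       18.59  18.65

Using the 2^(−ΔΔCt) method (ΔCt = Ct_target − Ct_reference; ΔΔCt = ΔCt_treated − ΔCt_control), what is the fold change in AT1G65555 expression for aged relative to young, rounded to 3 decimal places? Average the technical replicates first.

0.021

Mean Ct: AT1G65555 young 19.370; AT1G65555 aged 24.325; UBQ10 young 19.255; UBQ10 aged 18.620
ΔCt(young) = 19.370 − 19.255 = 0.115
ΔCt(aged) = 24.325 − 18.620 = 5.705
ΔΔCt = 5.705 − 0.115 = 5.590
Fold change = 2^(−5.590) = 0.0208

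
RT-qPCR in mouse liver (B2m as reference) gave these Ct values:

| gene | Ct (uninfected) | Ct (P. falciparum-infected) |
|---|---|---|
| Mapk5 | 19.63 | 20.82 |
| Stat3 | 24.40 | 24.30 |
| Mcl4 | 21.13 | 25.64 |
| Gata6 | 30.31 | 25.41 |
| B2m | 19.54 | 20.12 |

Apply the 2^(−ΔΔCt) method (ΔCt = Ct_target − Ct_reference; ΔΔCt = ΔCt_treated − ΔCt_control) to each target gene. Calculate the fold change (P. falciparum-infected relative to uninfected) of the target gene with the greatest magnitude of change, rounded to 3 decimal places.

44.632

Mapk5: ΔΔCt = (20.82−20.12) − (19.63−19.54) = 0.70 − 0.09 = 0.61; fold change = 2^-0.61 = 0.655
Stat3: ΔΔCt = (24.30−20.12) − (24.40−19.54) = 4.18 − 4.86 = -0.68; fold change = 2^0.68 = 1.602
Mcl4: ΔΔCt = (25.64−20.12) − (21.13−19.54) = 5.52 − 1.59 = 3.93; fold change = 2^-3.93 = 0.066
Gata6: ΔΔCt = (25.41−20.12) − (30.31−19.54) = 5.29 − 10.77 = -5.48; fold change = 2^5.48 = 44.632
Gata6 has the largest |ΔΔCt| = 5.48.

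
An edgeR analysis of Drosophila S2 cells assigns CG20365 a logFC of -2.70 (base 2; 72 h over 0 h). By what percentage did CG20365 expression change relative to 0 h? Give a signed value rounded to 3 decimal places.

-84.611%

Fold change = 2^(-2.70) = 0.1539
Percent change = (FC − 1) × 100% = (0.1539 − 1) × 100 = -84.611%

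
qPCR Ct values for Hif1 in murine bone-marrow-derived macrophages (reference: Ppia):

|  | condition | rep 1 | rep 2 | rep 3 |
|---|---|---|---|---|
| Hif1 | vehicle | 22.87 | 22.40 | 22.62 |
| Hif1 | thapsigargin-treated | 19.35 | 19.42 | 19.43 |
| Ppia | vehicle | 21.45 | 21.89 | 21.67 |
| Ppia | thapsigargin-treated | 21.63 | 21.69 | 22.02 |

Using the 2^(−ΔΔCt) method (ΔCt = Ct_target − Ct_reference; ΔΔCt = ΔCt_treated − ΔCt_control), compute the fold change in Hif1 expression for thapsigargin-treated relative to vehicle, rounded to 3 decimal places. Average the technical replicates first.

10.126

Mean Ct: Hif1 vehicle 22.630; Hif1 thapsigargin-treated 19.400; Ppia vehicle 21.670; Ppia thapsigargin-treated 21.780
ΔCt(vehicle) = 22.630 − 21.670 = 0.960
ΔCt(thapsigargin-treated) = 19.400 − 21.780 = -2.380
ΔΔCt = -2.380 − 0.960 = -3.340
Fold change = 2^(−(-3.340)) = 2^3.340 = 10.1261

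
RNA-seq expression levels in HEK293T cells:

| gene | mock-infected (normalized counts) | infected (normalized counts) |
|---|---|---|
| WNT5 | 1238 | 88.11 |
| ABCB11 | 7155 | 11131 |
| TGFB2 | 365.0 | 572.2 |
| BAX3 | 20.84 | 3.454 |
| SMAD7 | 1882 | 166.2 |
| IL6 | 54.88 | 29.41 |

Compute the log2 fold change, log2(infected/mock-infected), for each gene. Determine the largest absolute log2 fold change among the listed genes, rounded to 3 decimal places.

log2(88.11/1238) = -3.813  (WNT5)
log2(11131/7155) = 0.638  (ABCB11)
log2(572.2/365.0) = 0.649  (TGFB2)
log2(3.454/20.84) = -2.593  (BAX3)
log2(166.2/1882) = -3.501  (SMAD7)
log2(29.41/54.88) = -0.900  (IL6)
The largest magnitude belongs to WNT5.

3.813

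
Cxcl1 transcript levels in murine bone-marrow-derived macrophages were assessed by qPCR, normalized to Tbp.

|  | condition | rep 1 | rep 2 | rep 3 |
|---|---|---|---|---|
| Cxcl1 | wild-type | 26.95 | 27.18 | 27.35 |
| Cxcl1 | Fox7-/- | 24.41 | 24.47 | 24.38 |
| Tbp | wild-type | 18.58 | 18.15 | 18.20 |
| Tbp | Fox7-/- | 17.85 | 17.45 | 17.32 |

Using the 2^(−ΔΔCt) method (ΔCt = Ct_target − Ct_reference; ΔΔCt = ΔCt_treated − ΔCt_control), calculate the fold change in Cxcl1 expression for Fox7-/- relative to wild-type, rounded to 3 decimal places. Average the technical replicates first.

Mean Ct: Cxcl1 wild-type 27.160; Cxcl1 Fox7-/- 24.420; Tbp wild-type 18.310; Tbp Fox7-/- 17.540
ΔCt(wild-type) = 27.160 − 18.310 = 8.850
ΔCt(Fox7-/-) = 24.420 − 17.540 = 6.880
ΔΔCt = 6.880 − 8.850 = -1.970
Fold change = 2^(−(-1.970)) = 2^1.970 = 3.9177

3.918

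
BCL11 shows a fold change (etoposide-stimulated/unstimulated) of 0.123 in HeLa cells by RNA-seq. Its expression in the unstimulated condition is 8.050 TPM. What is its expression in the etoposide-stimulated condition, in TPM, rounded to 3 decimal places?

0.990

etoposide-stimulated expression = 8.050 × 0.123 = 0.990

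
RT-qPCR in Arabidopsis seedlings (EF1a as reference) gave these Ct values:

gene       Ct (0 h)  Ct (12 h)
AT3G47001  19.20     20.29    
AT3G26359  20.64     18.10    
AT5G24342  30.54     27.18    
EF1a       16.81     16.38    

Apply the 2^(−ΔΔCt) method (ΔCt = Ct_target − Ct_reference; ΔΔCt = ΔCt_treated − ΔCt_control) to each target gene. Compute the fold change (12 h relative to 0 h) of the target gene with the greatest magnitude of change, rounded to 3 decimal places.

AT3G47001: ΔΔCt = (20.29−16.38) − (19.20−16.81) = 3.91 − 2.39 = 1.52; fold change = 2^-1.52 = 0.349
AT3G26359: ΔΔCt = (18.10−16.38) − (20.64−16.81) = 1.72 − 3.83 = -2.11; fold change = 2^2.11 = 4.317
AT5G24342: ΔΔCt = (27.18−16.38) − (30.54−16.81) = 10.80 − 13.73 = -2.93; fold change = 2^2.93 = 7.621
AT5G24342 has the largest |ΔΔCt| = 2.93.

7.621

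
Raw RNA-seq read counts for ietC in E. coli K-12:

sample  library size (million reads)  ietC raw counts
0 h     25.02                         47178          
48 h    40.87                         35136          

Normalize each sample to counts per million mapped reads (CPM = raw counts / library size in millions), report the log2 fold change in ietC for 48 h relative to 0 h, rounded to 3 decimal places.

-1.133

CPM(0 h) = 47178 / 25.02 = 1885.6115
CPM(48 h) = 35136 / 40.87 = 859.7015
Fold change = 859.7015 / 1885.6115 = 0.45593
log2(0.45593) = -1.1331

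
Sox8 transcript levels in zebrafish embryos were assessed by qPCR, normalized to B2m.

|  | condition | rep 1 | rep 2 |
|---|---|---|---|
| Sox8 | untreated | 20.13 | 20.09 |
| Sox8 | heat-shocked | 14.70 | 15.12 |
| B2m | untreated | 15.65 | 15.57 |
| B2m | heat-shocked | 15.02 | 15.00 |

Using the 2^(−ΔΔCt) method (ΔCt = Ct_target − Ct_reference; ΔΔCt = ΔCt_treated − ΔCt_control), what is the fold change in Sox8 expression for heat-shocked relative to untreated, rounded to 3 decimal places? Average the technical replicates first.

Mean Ct: Sox8 untreated 20.110; Sox8 heat-shocked 14.910; B2m untreated 15.610; B2m heat-shocked 15.010
ΔCt(untreated) = 20.110 − 15.610 = 4.500
ΔCt(heat-shocked) = 14.910 − 15.010 = -0.100
ΔΔCt = -0.100 − 4.500 = -4.600
Fold change = 2^(−(-4.600)) = 2^4.600 = 24.2515

24.251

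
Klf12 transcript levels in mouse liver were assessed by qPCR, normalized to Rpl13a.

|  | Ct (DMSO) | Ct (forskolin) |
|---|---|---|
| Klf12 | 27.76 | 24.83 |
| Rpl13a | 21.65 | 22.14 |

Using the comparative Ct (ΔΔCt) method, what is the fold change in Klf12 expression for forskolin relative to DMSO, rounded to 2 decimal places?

ΔCt(DMSO) = 27.760 − 21.650 = 6.110
ΔCt(forskolin) = 24.830 − 22.140 = 2.690
ΔΔCt = 2.690 − 6.110 = -3.420
Fold change = 2^(−(-3.420)) = 2^3.420 = 10.703

10.70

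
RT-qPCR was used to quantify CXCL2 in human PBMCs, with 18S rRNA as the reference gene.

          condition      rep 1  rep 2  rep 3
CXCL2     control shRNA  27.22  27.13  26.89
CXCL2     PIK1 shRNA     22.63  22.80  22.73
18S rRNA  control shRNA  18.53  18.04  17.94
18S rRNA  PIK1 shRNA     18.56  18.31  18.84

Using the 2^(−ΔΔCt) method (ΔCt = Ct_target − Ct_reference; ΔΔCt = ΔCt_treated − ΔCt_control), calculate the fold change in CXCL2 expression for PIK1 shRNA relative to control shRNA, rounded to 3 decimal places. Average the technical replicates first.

Mean Ct: CXCL2 control shRNA 27.080; CXCL2 PIK1 shRNA 22.720; 18S rRNA control shRNA 18.170; 18S rRNA PIK1 shRNA 18.570
ΔCt(control shRNA) = 27.080 − 18.170 = 8.910
ΔCt(PIK1 shRNA) = 22.720 − 18.570 = 4.150
ΔΔCt = 4.150 − 8.910 = -4.760
Fold change = 2^(−(-4.760)) = 2^4.760 = 27.0958

27.096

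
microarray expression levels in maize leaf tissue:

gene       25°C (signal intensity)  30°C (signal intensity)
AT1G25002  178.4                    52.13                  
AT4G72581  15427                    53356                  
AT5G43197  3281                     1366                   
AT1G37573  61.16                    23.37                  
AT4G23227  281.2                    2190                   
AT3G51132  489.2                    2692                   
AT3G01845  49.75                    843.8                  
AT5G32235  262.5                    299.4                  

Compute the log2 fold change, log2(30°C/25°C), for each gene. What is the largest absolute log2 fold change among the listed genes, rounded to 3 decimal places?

4.084

log2(52.13/178.4) = -1.775  (AT1G25002)
log2(53356/15427) = 1.790  (AT4G72581)
log2(1366/3281) = -1.264  (AT5G43197)
log2(23.37/61.16) = -1.388  (AT1G37573)
log2(2190/281.2) = 2.961  (AT4G23227)
log2(2692/489.2) = 2.460  (AT3G51132)
log2(843.8/49.75) = 4.084  (AT3G01845)
log2(299.4/262.5) = 0.190  (AT5G32235)
The largest magnitude belongs to AT3G01845.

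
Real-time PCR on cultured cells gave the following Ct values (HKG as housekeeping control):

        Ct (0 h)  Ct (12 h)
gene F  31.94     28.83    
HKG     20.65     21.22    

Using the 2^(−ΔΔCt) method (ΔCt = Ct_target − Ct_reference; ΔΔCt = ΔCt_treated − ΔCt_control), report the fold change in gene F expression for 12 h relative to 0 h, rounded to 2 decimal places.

ΔCt(0 h) = 31.940 − 20.650 = 11.290
ΔCt(12 h) = 28.830 − 21.220 = 7.610
ΔΔCt = 7.610 − 11.290 = -3.680
Fold change = 2^(−(-3.680)) = 2^3.680 = 12.817

12.82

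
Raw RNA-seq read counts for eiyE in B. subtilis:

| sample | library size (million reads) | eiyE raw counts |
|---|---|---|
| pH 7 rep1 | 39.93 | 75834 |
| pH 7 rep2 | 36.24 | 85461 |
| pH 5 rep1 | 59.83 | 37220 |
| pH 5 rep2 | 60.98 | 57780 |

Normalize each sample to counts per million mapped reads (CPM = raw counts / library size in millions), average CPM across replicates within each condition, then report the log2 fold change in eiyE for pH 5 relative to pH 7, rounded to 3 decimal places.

CPM(pH 7 rep1) = 75834 / 39.93 = 1899.1736
CPM(pH 7 rep2) = 85461 / 36.24 = 2358.1954
CPM(pH 5 rep1) = 37220 / 59.83 = 622.0959
CPM(pH 5 rep2) = 57780 / 60.98 = 947.5238
mean CPM(pH 7) = 2128.6845; mean CPM(pH 5) = 784.8099
Fold change = 784.8099 / 2128.6845 = 0.36868
log2(0.36868) = -1.4395

-1.440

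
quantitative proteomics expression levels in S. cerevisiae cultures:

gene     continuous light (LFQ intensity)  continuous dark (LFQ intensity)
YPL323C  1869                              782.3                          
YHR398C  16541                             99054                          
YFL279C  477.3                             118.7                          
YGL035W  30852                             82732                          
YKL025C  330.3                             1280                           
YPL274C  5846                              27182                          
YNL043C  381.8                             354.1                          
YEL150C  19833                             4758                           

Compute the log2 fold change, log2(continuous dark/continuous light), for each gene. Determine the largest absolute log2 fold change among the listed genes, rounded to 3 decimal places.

2.582

log2(782.3/1869) = -1.256  (YPL323C)
log2(99054/16541) = 2.582  (YHR398C)
log2(118.7/477.3) = -2.008  (YFL279C)
log2(82732/30852) = 1.423  (YGL035W)
log2(1280/330.3) = 1.954  (YKL025C)
log2(27182/5846) = 2.217  (YPL274C)
log2(354.1/381.8) = -0.109  (YNL043C)
log2(4758/19833) = -2.059  (YEL150C)
The largest magnitude belongs to YHR398C.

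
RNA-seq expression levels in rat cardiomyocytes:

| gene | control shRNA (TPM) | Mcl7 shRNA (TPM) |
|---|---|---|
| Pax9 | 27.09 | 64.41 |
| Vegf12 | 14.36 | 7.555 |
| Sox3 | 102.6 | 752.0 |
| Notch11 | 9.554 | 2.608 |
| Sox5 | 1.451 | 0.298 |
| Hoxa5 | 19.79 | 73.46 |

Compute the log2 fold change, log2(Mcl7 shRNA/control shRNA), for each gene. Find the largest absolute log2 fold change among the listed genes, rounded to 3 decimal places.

2.874

log2(64.41/27.09) = 1.250  (Pax9)
log2(7.555/14.36) = -0.927  (Vegf12)
log2(752.0/102.6) = 2.874  (Sox3)
log2(2.608/9.554) = -1.873  (Notch11)
log2(0.298/1.451) = -2.284  (Sox5)
log2(73.46/19.79) = 1.892  (Hoxa5)
The largest magnitude belongs to Sox3.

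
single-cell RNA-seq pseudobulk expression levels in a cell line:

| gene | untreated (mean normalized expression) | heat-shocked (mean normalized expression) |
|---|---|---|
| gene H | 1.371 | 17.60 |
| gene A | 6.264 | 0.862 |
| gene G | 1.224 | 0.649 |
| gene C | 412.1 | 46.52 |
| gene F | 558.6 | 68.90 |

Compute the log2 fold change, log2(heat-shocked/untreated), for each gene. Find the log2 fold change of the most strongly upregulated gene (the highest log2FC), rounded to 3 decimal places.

log2(17.60/1.371) = 3.682  (gene H)
log2(0.862/6.264) = -2.861  (gene A)
log2(0.649/1.224) = -0.915  (gene G)
log2(46.52/412.1) = -3.147  (gene C)
log2(68.90/558.6) = -3.019  (gene F)
gene H is most strongly upregulated.

3.682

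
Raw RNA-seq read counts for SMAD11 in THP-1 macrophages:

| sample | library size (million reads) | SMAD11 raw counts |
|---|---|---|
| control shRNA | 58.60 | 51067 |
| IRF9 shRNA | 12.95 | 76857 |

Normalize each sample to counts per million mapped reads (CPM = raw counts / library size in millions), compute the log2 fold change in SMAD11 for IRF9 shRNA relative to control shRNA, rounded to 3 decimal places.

2.768

CPM(control shRNA) = 51067 / 58.60 = 871.4505
CPM(IRF9 shRNA) = 76857 / 12.95 = 5934.9035
Fold change = 5934.9035 / 871.4505 = 6.81037
log2(6.81037) = 2.7677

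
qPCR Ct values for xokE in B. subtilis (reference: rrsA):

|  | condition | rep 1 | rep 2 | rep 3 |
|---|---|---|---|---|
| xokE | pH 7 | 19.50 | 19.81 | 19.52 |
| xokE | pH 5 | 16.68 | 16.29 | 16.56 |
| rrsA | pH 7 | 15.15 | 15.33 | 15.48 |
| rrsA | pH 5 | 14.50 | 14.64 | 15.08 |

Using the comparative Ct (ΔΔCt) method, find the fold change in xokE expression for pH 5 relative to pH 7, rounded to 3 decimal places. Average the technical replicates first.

Mean Ct: xokE pH 7 19.610; xokE pH 5 16.510; rrsA pH 7 15.320; rrsA pH 5 14.740
ΔCt(pH 7) = 19.610 − 15.320 = 4.290
ΔCt(pH 5) = 16.510 − 14.740 = 1.770
ΔΔCt = 1.770 − 4.290 = -2.520
Fold change = 2^(−(-2.520)) = 2^2.520 = 5.7358

5.736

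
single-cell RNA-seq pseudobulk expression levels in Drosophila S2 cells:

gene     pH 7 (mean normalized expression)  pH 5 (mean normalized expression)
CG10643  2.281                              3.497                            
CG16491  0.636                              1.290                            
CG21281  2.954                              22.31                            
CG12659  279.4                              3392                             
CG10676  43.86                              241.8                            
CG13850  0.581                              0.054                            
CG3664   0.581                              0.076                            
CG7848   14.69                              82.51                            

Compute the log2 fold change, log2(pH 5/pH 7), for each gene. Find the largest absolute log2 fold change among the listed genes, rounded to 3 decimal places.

log2(3.497/2.281) = 0.616  (CG10643)
log2(1.290/0.636) = 1.020  (CG16491)
log2(22.31/2.954) = 2.917  (CG21281)
log2(3392/279.4) = 3.602  (CG12659)
log2(241.8/43.86) = 2.463  (CG10676)
log2(0.054/0.581) = -3.428  (CG13850)
log2(0.076/0.581) = -2.934  (CG3664)
log2(82.51/14.69) = 2.490  (CG7848)
The largest magnitude belongs to CG12659.

3.602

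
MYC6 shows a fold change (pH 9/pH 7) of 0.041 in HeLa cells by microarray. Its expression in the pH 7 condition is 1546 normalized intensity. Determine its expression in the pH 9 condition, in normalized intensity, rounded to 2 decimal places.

pH 9 expression = 1546 × 0.041 = 63.39

63.39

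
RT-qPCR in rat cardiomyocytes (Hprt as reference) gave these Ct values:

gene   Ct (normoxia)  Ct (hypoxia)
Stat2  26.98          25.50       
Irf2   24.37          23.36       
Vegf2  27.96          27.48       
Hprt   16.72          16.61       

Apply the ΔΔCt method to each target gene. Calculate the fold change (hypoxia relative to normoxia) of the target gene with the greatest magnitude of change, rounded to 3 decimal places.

Stat2: ΔΔCt = (25.50−16.61) − (26.98−16.72) = 8.89 − 10.26 = -1.37; fold change = 2^1.37 = 2.585
Irf2: ΔΔCt = (23.36−16.61) − (24.37−16.72) = 6.75 − 7.65 = -0.90; fold change = 2^0.90 = 1.866
Vegf2: ΔΔCt = (27.48−16.61) − (27.96−16.72) = 10.87 − 11.24 = -0.37; fold change = 2^0.37 = 1.292
Stat2 has the largest |ΔΔCt| = 1.37.

2.585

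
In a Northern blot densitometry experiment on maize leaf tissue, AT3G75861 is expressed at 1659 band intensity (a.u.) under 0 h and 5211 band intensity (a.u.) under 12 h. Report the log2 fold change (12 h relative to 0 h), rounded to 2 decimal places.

1.65

Fold change = 5211 / 1659 = 3.1410
log2(3.1410) = 1.651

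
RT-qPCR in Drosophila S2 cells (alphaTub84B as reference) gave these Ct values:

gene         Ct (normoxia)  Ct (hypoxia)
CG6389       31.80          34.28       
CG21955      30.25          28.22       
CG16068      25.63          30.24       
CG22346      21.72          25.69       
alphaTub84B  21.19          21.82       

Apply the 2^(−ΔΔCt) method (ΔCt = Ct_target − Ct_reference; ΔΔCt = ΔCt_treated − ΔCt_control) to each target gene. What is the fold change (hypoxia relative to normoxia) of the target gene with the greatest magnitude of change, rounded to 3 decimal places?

CG6389: ΔΔCt = (34.28−21.82) − (31.80−21.19) = 12.46 − 10.61 = 1.85; fold change = 2^-1.85 = 0.277
CG21955: ΔΔCt = (28.22−21.82) − (30.25−21.19) = 6.40 − 9.06 = -2.66; fold change = 2^2.66 = 6.320
CG16068: ΔΔCt = (30.24−21.82) − (25.63−21.19) = 8.42 − 4.44 = 3.98; fold change = 2^-3.98 = 0.063
CG22346: ΔΔCt = (25.69−21.82) − (21.72−21.19) = 3.87 − 0.53 = 3.34; fold change = 2^-3.34 = 0.099
CG16068 has the largest |ΔΔCt| = 3.98.

0.063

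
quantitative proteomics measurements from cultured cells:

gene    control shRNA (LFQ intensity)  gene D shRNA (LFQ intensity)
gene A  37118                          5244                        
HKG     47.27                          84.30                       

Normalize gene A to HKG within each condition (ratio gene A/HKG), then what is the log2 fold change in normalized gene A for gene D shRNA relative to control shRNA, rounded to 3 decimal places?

gene A/HKG (control shRNA) = 37118 / 47.27 = 785.23
gene A/HKG (gene D shRNA) = 5244 / 84.30 = 62.206
Fold change = 62.206 / 785.23 = 0.0792
log2(0.0792) = -3.6580

-3.658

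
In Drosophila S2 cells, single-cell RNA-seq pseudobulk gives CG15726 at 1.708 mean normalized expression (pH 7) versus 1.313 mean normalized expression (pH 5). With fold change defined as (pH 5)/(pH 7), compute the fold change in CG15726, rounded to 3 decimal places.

Fold change = 1.313 / 1.708 = 0.7687
CG15726 is downregulated.

0.769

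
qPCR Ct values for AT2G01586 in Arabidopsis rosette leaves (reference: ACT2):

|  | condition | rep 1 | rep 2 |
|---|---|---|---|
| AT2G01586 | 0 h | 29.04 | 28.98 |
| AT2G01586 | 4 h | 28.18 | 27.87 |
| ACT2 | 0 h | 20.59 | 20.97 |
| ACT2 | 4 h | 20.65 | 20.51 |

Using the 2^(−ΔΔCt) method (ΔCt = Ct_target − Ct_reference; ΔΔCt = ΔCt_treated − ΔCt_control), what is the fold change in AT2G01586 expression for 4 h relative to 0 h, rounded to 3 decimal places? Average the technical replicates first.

Mean Ct: AT2G01586 0 h 29.010; AT2G01586 4 h 28.025; ACT2 0 h 20.780; ACT2 4 h 20.580
ΔCt(0 h) = 29.010 − 20.780 = 8.230
ΔCt(4 h) = 28.025 − 20.580 = 7.445
ΔΔCt = 7.445 − 8.230 = -0.785
Fold change = 2^(−(-0.785)) = 2^0.785 = 1.7231

1.723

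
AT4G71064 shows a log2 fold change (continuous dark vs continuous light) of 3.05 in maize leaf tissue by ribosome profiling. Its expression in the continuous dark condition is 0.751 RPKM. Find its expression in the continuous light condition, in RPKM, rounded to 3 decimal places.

0.091

Fold change = 2^(3.05) = 8.2821
continuous light expression = 0.751 / 8.2821 = 0.091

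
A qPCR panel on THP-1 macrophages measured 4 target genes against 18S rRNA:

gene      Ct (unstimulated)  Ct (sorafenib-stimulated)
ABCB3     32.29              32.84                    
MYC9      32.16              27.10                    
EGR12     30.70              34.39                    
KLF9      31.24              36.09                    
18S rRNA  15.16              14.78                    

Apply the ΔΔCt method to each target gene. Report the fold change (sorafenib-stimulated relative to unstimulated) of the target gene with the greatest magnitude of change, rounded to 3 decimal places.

ABCB3: ΔΔCt = (32.84−14.78) − (32.29−15.16) = 18.06 − 17.13 = 0.93; fold change = 2^-0.93 = 0.525
MYC9: ΔΔCt = (27.10−14.78) − (32.16−15.16) = 12.32 − 17.00 = -4.68; fold change = 2^4.68 = 25.634
EGR12: ΔΔCt = (34.39−14.78) − (30.70−15.16) = 19.61 − 15.54 = 4.07; fold change = 2^-4.07 = 0.060
KLF9: ΔΔCt = (36.09−14.78) − (31.24−15.16) = 21.31 − 16.08 = 5.23; fold change = 2^-5.23 = 0.027
KLF9 has the largest |ΔΔCt| = 5.23.

0.027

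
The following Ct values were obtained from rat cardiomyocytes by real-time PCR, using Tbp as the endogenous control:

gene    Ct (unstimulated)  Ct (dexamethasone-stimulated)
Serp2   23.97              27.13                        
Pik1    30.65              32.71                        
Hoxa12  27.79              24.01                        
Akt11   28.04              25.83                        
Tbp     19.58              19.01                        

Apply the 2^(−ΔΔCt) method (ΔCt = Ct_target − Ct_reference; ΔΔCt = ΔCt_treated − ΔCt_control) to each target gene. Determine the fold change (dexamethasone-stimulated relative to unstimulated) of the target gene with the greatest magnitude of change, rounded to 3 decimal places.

Serp2: ΔΔCt = (27.13−19.01) − (23.97−19.58) = 8.12 − 4.39 = 3.73; fold change = 2^-3.73 = 0.075
Pik1: ΔΔCt = (32.71−19.01) − (30.65−19.58) = 13.70 − 11.07 = 2.63; fold change = 2^-2.63 = 0.162
Hoxa12: ΔΔCt = (24.01−19.01) − (27.79−19.58) = 5.00 − 8.21 = -3.21; fold change = 2^3.21 = 9.254
Akt11: ΔΔCt = (25.83−19.01) − (28.04−19.58) = 6.82 − 8.46 = -1.64; fold change = 2^1.64 = 3.117
Serp2 has the largest |ΔΔCt| = 3.73.

0.075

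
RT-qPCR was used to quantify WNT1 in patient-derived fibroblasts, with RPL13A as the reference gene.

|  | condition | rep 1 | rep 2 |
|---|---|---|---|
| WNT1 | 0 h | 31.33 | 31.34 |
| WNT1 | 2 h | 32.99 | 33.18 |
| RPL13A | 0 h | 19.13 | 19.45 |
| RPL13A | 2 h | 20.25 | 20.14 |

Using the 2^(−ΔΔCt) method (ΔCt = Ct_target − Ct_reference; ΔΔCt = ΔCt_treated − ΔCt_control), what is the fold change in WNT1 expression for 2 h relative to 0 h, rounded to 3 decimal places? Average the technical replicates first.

0.557

Mean Ct: WNT1 0 h 31.335; WNT1 2 h 33.085; RPL13A 0 h 19.290; RPL13A 2 h 20.195
ΔCt(0 h) = 31.335 − 19.290 = 12.045
ΔCt(2 h) = 33.085 − 20.195 = 12.890
ΔΔCt = 12.890 − 12.045 = 0.845
Fold change = 2^(−0.845) = 0.5567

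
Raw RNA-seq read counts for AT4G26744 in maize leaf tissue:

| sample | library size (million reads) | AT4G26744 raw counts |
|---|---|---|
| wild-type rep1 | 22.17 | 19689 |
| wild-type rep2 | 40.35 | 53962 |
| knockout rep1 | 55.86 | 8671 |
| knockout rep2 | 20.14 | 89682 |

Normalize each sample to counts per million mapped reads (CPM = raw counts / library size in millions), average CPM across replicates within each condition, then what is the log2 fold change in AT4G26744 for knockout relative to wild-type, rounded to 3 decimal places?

1.050

CPM(wild-type rep1) = 19689 / 22.17 = 888.0920
CPM(wild-type rep2) = 53962 / 40.35 = 1337.3482
CPM(knockout rep1) = 8671 / 55.86 = 155.2274
CPM(knockout rep2) = 89682 / 20.14 = 4452.9295
mean CPM(wild-type) = 1112.7201; mean CPM(knockout) = 2304.0784
Fold change = 2304.0784 / 1112.7201 = 2.07067
log2(2.07067) = 1.0501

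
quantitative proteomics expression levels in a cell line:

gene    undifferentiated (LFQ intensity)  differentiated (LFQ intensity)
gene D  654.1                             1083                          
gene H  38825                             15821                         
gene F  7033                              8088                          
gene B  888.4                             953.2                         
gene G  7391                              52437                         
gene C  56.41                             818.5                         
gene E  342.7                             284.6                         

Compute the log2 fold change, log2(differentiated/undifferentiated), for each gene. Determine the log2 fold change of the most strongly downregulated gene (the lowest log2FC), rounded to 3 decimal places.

log2(1083/654.1) = 0.727  (gene D)
log2(15821/38825) = -1.295  (gene H)
log2(8088/7033) = 0.202  (gene F)
log2(953.2/888.4) = 0.102  (gene B)
log2(52437/7391) = 2.827  (gene G)
log2(818.5/56.41) = 3.859  (gene C)
log2(284.6/342.7) = -0.268  (gene E)
gene H is most strongly downregulated.

-1.295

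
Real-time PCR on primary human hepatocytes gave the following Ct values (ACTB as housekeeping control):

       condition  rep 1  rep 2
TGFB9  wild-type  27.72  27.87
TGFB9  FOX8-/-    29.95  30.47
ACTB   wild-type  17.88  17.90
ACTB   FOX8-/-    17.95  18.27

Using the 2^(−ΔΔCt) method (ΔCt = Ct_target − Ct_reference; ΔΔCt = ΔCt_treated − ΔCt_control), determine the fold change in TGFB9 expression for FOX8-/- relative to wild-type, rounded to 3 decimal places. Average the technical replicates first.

0.218

Mean Ct: TGFB9 wild-type 27.795; TGFB9 FOX8-/- 30.210; ACTB wild-type 17.890; ACTB FOX8-/- 18.110
ΔCt(wild-type) = 27.795 − 17.890 = 9.905
ΔCt(FOX8-/-) = 30.210 − 18.110 = 12.100
ΔΔCt = 12.100 − 9.905 = 2.195
Fold change = 2^(−2.195) = 0.2184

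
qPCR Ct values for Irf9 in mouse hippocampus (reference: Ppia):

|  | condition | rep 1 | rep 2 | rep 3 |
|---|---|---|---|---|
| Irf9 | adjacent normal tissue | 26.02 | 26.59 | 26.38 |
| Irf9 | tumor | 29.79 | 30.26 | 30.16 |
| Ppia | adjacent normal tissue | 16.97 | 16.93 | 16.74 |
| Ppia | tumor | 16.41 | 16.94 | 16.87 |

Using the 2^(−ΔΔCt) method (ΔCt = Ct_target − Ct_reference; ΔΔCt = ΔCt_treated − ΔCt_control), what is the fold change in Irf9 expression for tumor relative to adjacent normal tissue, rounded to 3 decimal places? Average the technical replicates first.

Mean Ct: Irf9 adjacent normal tissue 26.330; Irf9 tumor 30.070; Ppia adjacent normal tissue 16.880; Ppia tumor 16.740
ΔCt(adjacent normal tissue) = 26.330 − 16.880 = 9.450
ΔCt(tumor) = 30.070 − 16.740 = 13.330
ΔΔCt = 13.330 − 9.450 = 3.880
Fold change = 2^(−3.880) = 0.0679

0.068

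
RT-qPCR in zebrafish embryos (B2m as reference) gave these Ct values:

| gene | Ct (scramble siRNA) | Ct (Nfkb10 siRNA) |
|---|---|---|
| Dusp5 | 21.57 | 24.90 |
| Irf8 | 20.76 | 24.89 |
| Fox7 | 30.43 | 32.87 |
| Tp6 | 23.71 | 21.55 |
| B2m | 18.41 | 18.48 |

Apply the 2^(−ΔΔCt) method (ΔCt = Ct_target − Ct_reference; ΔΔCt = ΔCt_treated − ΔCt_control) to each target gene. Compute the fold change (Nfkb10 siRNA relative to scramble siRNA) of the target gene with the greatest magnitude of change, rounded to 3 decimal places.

0.060

Dusp5: ΔΔCt = (24.90−18.48) − (21.57−18.41) = 6.42 − 3.16 = 3.26; fold change = 2^-3.26 = 0.104
Irf8: ΔΔCt = (24.89−18.48) − (20.76−18.41) = 6.41 − 2.35 = 4.06; fold change = 2^-4.06 = 0.060
Fox7: ΔΔCt = (32.87−18.48) − (30.43−18.41) = 14.39 − 12.02 = 2.37; fold change = 2^-2.37 = 0.193
Tp6: ΔΔCt = (21.55−18.48) − (23.71−18.41) = 3.07 − 5.30 = -2.23; fold change = 2^2.23 = 4.691
Irf8 has the largest |ΔΔCt| = 4.06.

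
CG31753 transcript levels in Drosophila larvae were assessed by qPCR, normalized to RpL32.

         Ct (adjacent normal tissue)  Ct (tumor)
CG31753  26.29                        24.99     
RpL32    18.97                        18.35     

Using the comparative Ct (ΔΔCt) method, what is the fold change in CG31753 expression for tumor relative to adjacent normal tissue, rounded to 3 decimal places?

1.602

ΔCt(adjacent normal tissue) = 26.290 − 18.970 = 7.320
ΔCt(tumor) = 24.990 − 18.350 = 6.640
ΔΔCt = 6.640 − 7.320 = -0.680
Fold change = 2^(−(-0.680)) = 2^0.680 = 1.6021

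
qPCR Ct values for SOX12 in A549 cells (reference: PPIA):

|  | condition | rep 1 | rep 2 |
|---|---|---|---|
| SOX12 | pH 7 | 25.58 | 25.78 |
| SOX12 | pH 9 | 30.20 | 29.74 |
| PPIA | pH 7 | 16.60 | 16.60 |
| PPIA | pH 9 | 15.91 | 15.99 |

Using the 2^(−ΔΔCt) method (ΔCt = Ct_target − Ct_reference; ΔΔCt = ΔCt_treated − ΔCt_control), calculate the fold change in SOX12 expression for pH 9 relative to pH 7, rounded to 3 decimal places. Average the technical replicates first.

0.033

Mean Ct: SOX12 pH 7 25.680; SOX12 pH 9 29.970; PPIA pH 7 16.600; PPIA pH 9 15.950
ΔCt(pH 7) = 25.680 − 16.600 = 9.080
ΔCt(pH 9) = 29.970 − 15.950 = 14.020
ΔΔCt = 14.020 − 9.080 = 4.940
Fold change = 2^(−4.940) = 0.0326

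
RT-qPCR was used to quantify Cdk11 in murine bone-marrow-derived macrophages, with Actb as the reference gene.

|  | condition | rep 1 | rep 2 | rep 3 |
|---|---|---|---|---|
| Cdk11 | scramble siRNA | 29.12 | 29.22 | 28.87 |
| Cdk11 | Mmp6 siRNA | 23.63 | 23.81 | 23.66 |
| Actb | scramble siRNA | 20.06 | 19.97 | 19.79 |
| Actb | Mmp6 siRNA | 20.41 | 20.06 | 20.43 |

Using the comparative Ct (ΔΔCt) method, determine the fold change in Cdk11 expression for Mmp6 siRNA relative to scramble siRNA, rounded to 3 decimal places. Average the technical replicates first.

53.076

Mean Ct: Cdk11 scramble siRNA 29.070; Cdk11 Mmp6 siRNA 23.700; Actb scramble siRNA 19.940; Actb Mmp6 siRNA 20.300
ΔCt(scramble siRNA) = 29.070 − 19.940 = 9.130
ΔCt(Mmp6 siRNA) = 23.700 − 20.300 = 3.400
ΔΔCt = 3.400 − 9.130 = -5.730
Fold change = 2^(−(-5.730)) = 2^5.730 = 53.0765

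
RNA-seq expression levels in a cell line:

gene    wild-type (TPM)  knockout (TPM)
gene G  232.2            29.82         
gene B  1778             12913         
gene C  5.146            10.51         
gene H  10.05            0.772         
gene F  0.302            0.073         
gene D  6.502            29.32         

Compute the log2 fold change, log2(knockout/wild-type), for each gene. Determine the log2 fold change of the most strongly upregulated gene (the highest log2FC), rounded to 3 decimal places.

2.860

log2(29.82/232.2) = -2.961  (gene G)
log2(12913/1778) = 2.860  (gene B)
log2(10.51/5.146) = 1.030  (gene C)
log2(0.772/10.05) = -3.702  (gene H)
log2(0.073/0.302) = -2.049  (gene F)
log2(29.32/6.502) = 2.173  (gene D)
gene B is most strongly upregulated.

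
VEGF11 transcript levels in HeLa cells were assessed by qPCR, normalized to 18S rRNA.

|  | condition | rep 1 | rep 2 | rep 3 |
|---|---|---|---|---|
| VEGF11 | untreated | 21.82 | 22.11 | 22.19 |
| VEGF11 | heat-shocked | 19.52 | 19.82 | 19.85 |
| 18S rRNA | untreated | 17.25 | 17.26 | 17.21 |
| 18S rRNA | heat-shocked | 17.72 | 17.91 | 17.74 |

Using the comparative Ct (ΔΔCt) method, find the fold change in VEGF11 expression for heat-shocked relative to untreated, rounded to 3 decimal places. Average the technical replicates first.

Mean Ct: VEGF11 untreated 22.040; VEGF11 heat-shocked 19.730; 18S rRNA untreated 17.240; 18S rRNA heat-shocked 17.790
ΔCt(untreated) = 22.040 − 17.240 = 4.800
ΔCt(heat-shocked) = 19.730 − 17.790 = 1.940
ΔΔCt = 1.940 − 4.800 = -2.860
Fold change = 2^(−(-2.860)) = 2^2.860 = 7.2602

7.260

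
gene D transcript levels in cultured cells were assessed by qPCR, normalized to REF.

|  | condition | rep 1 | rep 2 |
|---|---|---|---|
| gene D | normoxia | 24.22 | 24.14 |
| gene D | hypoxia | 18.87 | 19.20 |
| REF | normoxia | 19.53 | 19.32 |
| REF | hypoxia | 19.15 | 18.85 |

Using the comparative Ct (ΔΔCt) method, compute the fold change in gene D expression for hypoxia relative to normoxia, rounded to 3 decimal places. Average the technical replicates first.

Mean Ct: gene D normoxia 24.180; gene D hypoxia 19.035; REF normoxia 19.425; REF hypoxia 19.000
ΔCt(normoxia) = 24.180 − 19.425 = 4.755
ΔCt(hypoxia) = 19.035 − 19.000 = 0.035
ΔΔCt = 0.035 − 4.755 = -4.720
Fold change = 2^(−(-4.720)) = 2^4.720 = 26.3549

26.355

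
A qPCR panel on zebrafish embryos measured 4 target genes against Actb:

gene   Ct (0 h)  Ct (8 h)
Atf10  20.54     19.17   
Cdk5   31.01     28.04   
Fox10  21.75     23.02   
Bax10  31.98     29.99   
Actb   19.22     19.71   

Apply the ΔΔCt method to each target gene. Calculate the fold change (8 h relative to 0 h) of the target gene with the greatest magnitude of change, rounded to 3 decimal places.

Atf10: ΔΔCt = (19.17−19.71) − (20.54−19.22) = -0.54 − 1.32 = -1.86; fold change = 2^1.86 = 3.630
Cdk5: ΔΔCt = (28.04−19.71) − (31.01−19.22) = 8.33 − 11.79 = -3.46; fold change = 2^3.46 = 11.004
Fox10: ΔΔCt = (23.02−19.71) − (21.75−19.22) = 3.31 − 2.53 = 0.78; fold change = 2^-0.78 = 0.582
Bax10: ΔΔCt = (29.99−19.71) − (31.98−19.22) = 10.28 − 12.76 = -2.48; fold change = 2^2.48 = 5.579
Cdk5 has the largest |ΔΔCt| = 3.46.

11.004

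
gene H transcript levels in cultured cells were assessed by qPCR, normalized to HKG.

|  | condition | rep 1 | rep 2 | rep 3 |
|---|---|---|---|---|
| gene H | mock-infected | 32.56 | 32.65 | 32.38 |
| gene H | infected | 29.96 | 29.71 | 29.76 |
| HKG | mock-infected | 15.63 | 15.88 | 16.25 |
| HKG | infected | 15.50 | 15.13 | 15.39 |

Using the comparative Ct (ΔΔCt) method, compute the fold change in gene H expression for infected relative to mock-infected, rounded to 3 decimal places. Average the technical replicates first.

4.408

Mean Ct: gene H mock-infected 32.530; gene H infected 29.810; HKG mock-infected 15.920; HKG infected 15.340
ΔCt(mock-infected) = 32.530 − 15.920 = 16.610
ΔCt(infected) = 29.810 − 15.340 = 14.470
ΔΔCt = 14.470 − 16.610 = -2.140
Fold change = 2^(−(-2.140)) = 2^2.140 = 4.4076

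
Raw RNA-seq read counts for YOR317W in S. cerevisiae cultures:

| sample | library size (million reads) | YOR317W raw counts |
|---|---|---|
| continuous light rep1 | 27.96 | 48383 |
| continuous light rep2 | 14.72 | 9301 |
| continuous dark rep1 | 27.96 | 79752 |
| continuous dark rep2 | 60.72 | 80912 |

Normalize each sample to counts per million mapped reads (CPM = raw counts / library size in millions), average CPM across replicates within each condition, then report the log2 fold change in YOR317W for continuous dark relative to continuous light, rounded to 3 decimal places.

CPM(continuous light rep1) = 48383 / 27.96 = 1730.4363
CPM(continuous light rep2) = 9301 / 14.72 = 631.8614
CPM(continuous dark rep1) = 79752 / 27.96 = 2852.3605
CPM(continuous dark rep2) = 80912 / 60.72 = 1332.5428
mean CPM(continuous light) = 1181.1489; mean CPM(continuous dark) = 2092.4517
Fold change = 2092.4517 / 1181.1489 = 1.77154
log2(1.77154) = 0.8250

0.825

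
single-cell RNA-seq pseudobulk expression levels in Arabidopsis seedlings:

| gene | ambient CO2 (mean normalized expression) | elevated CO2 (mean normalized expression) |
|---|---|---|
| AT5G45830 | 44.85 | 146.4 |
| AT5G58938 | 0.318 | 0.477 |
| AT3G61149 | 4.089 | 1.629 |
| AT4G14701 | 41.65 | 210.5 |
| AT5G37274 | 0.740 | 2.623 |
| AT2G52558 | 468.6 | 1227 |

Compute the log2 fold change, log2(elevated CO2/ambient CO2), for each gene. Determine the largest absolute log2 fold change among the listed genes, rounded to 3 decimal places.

log2(146.4/44.85) = 1.707  (AT5G45830)
log2(0.477/0.318) = 0.585  (AT5G58938)
log2(1.629/4.089) = -1.328  (AT3G61149)
log2(210.5/41.65) = 2.337  (AT4G14701)
log2(2.623/0.740) = 1.826  (AT5G37274)
log2(1227/468.6) = 1.389  (AT2G52558)
The largest magnitude belongs to AT4G14701.

2.337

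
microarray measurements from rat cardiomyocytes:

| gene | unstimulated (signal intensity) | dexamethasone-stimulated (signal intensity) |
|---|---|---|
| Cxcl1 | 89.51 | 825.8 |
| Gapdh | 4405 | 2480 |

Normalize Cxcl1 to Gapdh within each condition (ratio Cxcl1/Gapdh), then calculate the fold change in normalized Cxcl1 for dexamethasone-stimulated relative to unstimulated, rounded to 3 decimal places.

16.387

Cxcl1/Gapdh (unstimulated) = 89.51 / 4405 = 0.02032
Cxcl1/Gapdh (dexamethasone-stimulated) = 825.8 / 2480 = 0.33298
Fold change = 0.33298 / 0.02032 = 16.3869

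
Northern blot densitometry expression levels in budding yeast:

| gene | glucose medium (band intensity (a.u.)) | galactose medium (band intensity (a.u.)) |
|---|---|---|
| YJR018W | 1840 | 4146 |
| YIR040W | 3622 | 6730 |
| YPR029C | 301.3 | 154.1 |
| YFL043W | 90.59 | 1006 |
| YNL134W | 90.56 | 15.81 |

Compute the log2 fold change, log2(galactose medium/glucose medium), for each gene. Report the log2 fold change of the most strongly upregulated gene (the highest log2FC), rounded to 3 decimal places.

3.473

log2(4146/1840) = 1.172  (YJR018W)
log2(6730/3622) = 0.894  (YIR040W)
log2(154.1/301.3) = -0.967  (YPR029C)
log2(1006/90.59) = 3.473  (YFL043W)
log2(15.81/90.56) = -2.518  (YNL134W)
YFL043W is most strongly upregulated.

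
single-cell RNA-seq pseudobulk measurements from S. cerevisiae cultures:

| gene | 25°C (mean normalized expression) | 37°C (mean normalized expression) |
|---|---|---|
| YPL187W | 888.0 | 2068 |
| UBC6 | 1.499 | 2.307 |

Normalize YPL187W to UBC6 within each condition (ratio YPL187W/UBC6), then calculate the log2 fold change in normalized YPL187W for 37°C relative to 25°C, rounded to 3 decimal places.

YPL187W/UBC6 (25°C) = 888.0 / 1.499 = 592.39
YPL187W/UBC6 (37°C) = 2068 / 2.307 = 896.4
Fold change = 896.4 / 592.39 = 1.5132
log2(1.5132) = 0.5976

0.598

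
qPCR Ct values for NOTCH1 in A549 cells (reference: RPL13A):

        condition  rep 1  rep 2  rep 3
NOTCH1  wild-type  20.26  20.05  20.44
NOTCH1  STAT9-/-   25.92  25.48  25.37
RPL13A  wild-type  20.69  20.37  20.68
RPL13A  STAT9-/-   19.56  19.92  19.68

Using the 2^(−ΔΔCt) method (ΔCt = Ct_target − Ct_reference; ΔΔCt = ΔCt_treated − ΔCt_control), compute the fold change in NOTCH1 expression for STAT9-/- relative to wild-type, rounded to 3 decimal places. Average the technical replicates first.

Mean Ct: NOTCH1 wild-type 20.250; NOTCH1 STAT9-/- 25.590; RPL13A wild-type 20.580; RPL13A STAT9-/- 19.720
ΔCt(wild-type) = 20.250 − 20.580 = -0.330
ΔCt(STAT9-/-) = 25.590 − 19.720 = 5.870
ΔΔCt = 5.870 − (-0.330) = 6.200
Fold change = 2^(−6.200) = 0.0136

0.014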